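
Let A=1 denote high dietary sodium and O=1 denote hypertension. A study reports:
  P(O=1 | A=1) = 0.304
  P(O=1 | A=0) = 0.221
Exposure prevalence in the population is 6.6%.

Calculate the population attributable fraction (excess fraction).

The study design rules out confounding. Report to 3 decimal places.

PAF ≈ 0.024

Let p₁ = 0.304, p₀ = 0.221.
Overall risk P(Y=1) = π·p₁ + (1−π)·p₀ = 0.066×0.304 + 0.934×0.221 = 0.22648.
Under exogeneity, PAF = [P(Y=1) − p₀] / P(Y=1).
PAF = (0.22648 − 0.221) / 0.22648 ≈ 0.0242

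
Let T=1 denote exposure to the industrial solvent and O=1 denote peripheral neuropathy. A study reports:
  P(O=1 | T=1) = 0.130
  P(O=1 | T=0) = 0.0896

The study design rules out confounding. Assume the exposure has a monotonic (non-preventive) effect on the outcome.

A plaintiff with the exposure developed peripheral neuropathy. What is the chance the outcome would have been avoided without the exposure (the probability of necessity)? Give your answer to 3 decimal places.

Let p₁ = 0.13, p₀ = 0.0896.
Under exogeneity and monotonicity, PN = (p₁ − p₀) / p₁.
PN = (0.13 − 0.0896) / 0.13 = 0.0404 / 0.13 ≈ 0.3108

PN ≈ 0.311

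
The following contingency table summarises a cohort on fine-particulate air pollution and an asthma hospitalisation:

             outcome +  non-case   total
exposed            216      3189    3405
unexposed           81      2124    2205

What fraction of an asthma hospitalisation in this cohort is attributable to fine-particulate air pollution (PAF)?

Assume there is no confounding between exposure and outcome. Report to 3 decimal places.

p₁ = P(outcome | exposed) = 216/3405 = 0.063436
p₀ = P(outcome | unexposed) = 81/2205 = 0.036735
Exposure prevalence π = 3405/5610 = 0.60695; overall risk P(Y=1) = 0.052941.
Under exogeneity, PAF = [P(Y=1) − p₀]/P(Y=1).
PAF = (0.052941 − 0.036735) / 0.052941 ≈ 0.3061

PAF ≈ 0.306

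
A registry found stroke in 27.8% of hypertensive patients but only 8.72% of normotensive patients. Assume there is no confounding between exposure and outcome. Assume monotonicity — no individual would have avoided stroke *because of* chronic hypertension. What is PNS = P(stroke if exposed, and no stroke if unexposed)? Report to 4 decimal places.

p₁ = 0.278, p₀ = 0.0872.
Under exogeneity and monotonicity, PNS = p₁ − p₀.
PNS = 0.278 − 0.0872 = 0.1908

PNS ≈ 0.1908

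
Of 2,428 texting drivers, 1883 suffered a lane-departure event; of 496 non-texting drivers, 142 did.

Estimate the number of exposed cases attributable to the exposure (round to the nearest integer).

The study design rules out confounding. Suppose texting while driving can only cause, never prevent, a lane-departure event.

p₁ = P(outcome | exposed) = 1883/2428 = 0.77554
p₀ = P(outcome | unexposed) = 142/496 = 0.28629
PN = (p₁ − p₀)/p₁ = (0.77554 − 0.28629) / 0.77554 ≈ 0.63085.
Attributable cases ≈ PN × (exposed cases) = 0.63085 × 1883 ≈ 1187.89.

about 1188 cases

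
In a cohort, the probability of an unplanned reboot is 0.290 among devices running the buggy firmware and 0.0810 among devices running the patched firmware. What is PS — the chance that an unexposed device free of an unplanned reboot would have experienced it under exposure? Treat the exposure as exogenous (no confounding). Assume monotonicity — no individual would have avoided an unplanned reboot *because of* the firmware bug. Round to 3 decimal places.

Let p₁ = 0.29, p₀ = 0.081.
Under exogeneity and monotonicity, PS = (p₁ − p₀) / (1 − p₀).
PS = (0.29 − 0.081) / (1 − 0.081) = 0.209 / 0.919 ≈ 0.2274

PS ≈ 0.227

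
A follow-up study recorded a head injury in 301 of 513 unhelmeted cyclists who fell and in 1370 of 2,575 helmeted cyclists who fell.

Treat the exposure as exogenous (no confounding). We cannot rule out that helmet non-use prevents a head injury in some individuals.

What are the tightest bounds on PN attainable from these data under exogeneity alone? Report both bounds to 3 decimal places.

p₁ = P(outcome | exposed) = 301/513 = 0.58674
p₀ = P(outcome | unexposed) = 1370/2575 = 0.53204
Under exogeneity alone the bounds on PN are max{0,(p₁−p₀)/p₁} ≤ PN ≤ min{1,(1−p₀)/p₁}.
  lower = (p₁ − p₀)/p₁ = 0.054706 / 0.58674 ≈ 0.0932
  upper = min{1, (1 − p₀)/p₁} = 0.46796 / 0.58674 ≈ 0.7976

0.093 ≤ PN ≤ 0.798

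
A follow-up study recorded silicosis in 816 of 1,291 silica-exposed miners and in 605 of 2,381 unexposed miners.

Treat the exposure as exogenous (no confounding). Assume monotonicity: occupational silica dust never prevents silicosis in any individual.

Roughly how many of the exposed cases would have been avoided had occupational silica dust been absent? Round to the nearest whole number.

about 488 cases

p₁ = P(outcome | exposed) = 816/1291 = 0.63207
p₀ = P(outcome | unexposed) = 605/2381 = 0.25409
PN = (p₁ − p₀)/p₁ = (0.63207 − 0.25409) / 0.63207 ≈ 0.59799.
Attributable cases ≈ PN × (exposed cases) = 0.59799 × 816 ≈ 487.96.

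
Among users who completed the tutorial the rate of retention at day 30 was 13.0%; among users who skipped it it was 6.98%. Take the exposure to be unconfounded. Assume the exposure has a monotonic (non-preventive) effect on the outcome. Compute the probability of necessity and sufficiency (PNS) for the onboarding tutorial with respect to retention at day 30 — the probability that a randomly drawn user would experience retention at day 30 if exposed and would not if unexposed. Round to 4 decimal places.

p₁ = 0.13, p₀ = 0.0698.
Under exogeneity and monotonicity, PNS = p₁ − p₀.
PNS = 0.13 − 0.0698 = 0.0602

PNS ≈ 0.0602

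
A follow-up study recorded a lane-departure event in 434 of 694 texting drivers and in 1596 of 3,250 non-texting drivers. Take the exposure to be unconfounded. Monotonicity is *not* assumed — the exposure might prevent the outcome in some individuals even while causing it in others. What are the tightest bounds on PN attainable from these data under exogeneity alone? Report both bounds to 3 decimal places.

0.215 ≤ PN ≤ 0.814

p₁ = P(outcome | exposed) = 434/694 = 0.62536
p₀ = P(outcome | unexposed) = 1596/3250 = 0.49108
Under exogeneity alone the bounds on PN are max{0,(p₁−p₀)/p₁} ≤ PN ≤ min{1,(1−p₀)/p₁}.
  lower = (p₁ − p₀)/p₁ = 0.13428 / 0.62536 ≈ 0.2147
  upper = min{1, (1 − p₀)/p₁} = 0.50892 / 0.62536 ≈ 0.8138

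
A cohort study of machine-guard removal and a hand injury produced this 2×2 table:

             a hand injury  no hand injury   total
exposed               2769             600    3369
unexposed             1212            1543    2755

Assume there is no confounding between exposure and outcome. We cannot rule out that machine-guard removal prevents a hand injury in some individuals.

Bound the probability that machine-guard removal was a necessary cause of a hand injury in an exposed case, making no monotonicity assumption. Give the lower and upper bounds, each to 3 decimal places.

0.465 ≤ PN ≤ 0.681

p₁ = P(outcome | exposed) = 2769/3369 = 0.82191
p₀ = P(outcome | unexposed) = 1212/2755 = 0.43993
Under exogeneity alone the bounds on PN are max{0,(p₁−p₀)/p₁} ≤ PN ≤ min{1,(1−p₀)/p₁}.
  lower = (p₁ − p₀)/p₁ = 0.38198 / 0.82191 ≈ 0.4647
  upper = min{1, (1 − p₀)/p₁} = 0.56007 / 0.82191 ≈ 0.6814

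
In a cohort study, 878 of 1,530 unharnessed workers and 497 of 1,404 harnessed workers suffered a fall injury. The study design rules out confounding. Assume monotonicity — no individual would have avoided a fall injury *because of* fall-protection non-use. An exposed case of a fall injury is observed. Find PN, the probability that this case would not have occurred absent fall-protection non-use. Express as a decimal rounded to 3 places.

p₁ = P(outcome | exposed) = 878/1530 = 0.57386
p₀ = P(outcome | unexposed) = 497/1404 = 0.35399
Under exogeneity and monotonicity, PN = (p₁ − p₀) / p₁.
PN = (0.57386 − 0.35399) / 0.57386 = 0.21987 / 0.57386 ≈ 0.3831

PN ≈ 0.383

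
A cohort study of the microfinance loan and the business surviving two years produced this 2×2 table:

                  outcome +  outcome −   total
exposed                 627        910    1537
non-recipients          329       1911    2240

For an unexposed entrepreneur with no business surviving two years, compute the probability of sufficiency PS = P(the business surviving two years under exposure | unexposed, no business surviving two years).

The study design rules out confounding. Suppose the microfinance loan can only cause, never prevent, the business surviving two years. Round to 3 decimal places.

p₁ = P(outcome | exposed) = 627/1537 = 0.40794
p₀ = P(outcome | unexposed) = 329/2240 = 0.14688
Under exogeneity and monotonicity, PS = (p₁ − p₀) / (1 − p₀).
PS = (0.40794 − 0.14688) / (1 − 0.14688) = 0.26106 / 0.85313 ≈ 0.3060

PS ≈ 0.306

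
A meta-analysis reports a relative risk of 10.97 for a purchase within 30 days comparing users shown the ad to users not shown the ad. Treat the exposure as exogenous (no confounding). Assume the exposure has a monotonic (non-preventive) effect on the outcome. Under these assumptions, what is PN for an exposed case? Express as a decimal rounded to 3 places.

Under exogeneity and monotonicity, PN = (RR − 1) / RR = 1 − 1/RR.
PN = (10.97 − 1) / 10.97 = 9.97 / 10.97 ≈ 0.9088

PN ≈ 0.909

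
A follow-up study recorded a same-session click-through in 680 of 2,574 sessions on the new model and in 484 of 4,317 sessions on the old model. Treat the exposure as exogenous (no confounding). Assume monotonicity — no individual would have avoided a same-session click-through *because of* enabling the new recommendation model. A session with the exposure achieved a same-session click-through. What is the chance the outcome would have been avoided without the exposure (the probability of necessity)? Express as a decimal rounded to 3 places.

p₁ = P(outcome | exposed) = 680/2574 = 0.26418
p₀ = P(outcome | unexposed) = 484/4317 = 0.11211
Under exogeneity and monotonicity, PN = (p₁ − p₀) / p₁.
PN = (0.26418 − 0.11211) / 0.26418 = 0.15207 / 0.26418 ≈ 0.5756

PN ≈ 0.576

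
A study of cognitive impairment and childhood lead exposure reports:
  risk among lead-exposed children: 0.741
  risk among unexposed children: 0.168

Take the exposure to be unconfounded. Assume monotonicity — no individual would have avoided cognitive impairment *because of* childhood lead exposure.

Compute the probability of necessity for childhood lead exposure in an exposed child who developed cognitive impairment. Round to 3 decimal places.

PN ≈ 0.773

Let p₁ = 0.741, p₀ = 0.168.
Under exogeneity and monotonicity, PN = (p₁ − p₀) / p₁.
PN = (0.741 − 0.168) / 0.741 = 0.573 / 0.741 ≈ 0.7733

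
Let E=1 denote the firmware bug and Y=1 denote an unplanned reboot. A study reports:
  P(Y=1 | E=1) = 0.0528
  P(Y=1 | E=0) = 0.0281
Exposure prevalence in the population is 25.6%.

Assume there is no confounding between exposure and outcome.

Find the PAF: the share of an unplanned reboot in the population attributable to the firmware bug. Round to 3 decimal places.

Let p₁ = 0.0528, p₀ = 0.0281.
Overall risk P(Y=1) = π·p₁ + (1−π)·p₀ = 0.256×0.0528 + 0.744×0.0281 = 0.034423.
Under exogeneity, PAF = [P(Y=1) − p₀] / P(Y=1).
PAF = (0.034423 − 0.0281) / 0.034423 ≈ 0.1837

PAF ≈ 0.184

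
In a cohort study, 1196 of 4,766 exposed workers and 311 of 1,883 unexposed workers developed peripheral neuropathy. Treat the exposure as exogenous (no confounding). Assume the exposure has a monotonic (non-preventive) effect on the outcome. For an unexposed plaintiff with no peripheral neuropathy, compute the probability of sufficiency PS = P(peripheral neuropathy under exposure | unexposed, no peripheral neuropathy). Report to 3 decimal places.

p₁ = P(outcome | exposed) = 1196/4766 = 0.25094
p₀ = P(outcome | unexposed) = 311/1883 = 0.16516
Under exogeneity and monotonicity, PS = (p₁ − p₀) / (1 − p₀).
PS = (0.25094 − 0.16516) / (1 − 0.16516) = 0.085782 / 0.83484 ≈ 0.1028

PS ≈ 0.103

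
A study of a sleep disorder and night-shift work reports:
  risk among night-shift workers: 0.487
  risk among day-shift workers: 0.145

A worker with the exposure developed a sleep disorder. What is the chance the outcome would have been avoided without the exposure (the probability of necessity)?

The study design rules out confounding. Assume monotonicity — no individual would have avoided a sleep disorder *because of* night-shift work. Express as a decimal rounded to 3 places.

PN ≈ 0.702

Let p₁ = 0.487, p₀ = 0.145.
Under exogeneity and monotonicity, PN = (p₁ − p₀) / p₁.
PN = (0.487 − 0.145) / 0.487 = 0.342 / 0.487 ≈ 0.7023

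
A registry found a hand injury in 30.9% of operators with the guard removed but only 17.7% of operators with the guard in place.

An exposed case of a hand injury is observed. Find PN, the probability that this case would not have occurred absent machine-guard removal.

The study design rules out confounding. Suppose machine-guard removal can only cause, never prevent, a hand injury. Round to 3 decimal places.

p₁ = 0.309, p₀ = 0.177.
Under exogeneity and monotonicity, PN = (p₁ − p₀) / p₁.
PN = (0.309 − 0.177) / 0.309 = 0.132 / 0.309 ≈ 0.4272

PN ≈ 0.427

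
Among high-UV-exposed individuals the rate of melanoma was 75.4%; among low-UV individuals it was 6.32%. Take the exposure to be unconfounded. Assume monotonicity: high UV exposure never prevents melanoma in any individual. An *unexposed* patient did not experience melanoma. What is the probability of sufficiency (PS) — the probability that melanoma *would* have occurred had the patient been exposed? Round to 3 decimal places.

PS ≈ 0.737

p₁ = 0.754, p₀ = 0.0632.
Under exogeneity and monotonicity, PS = (p₁ − p₀) / (1 − p₀).
PS = (0.754 − 0.0632) / (1 − 0.0632) = 0.6908 / 0.9368 ≈ 0.7374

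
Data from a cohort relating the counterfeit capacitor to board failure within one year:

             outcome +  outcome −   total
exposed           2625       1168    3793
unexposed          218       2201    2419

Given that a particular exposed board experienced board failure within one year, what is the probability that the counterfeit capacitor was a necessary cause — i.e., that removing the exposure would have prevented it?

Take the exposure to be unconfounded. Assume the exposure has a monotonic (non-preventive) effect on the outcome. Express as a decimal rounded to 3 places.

p₁ = P(outcome | exposed) = 2625/3793 = 0.69206
p₀ = P(outcome | unexposed) = 218/2419 = 0.09012
Under exogeneity and monotonicity, PN = (p₁ − p₀)/p₁.
PN = (0.69206 − 0.09012) / 0.69206 ≈ 0.8698

PN ≈ 0.870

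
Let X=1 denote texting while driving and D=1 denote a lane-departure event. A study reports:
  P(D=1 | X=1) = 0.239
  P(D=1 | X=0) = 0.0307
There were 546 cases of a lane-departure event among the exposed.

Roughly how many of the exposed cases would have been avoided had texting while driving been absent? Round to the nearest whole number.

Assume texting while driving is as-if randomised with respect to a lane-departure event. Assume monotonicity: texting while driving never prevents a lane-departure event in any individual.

Let p₁ = 0.239, p₀ = 0.0307.
PN = (p₁ − p₀)/p₁ = (0.239 − 0.0307) / 0.239 ≈ 0.87155.
Attributable cases ≈ PN × (exposed cases) = 0.87155 × 546 ≈ 475.87.

about 476 cases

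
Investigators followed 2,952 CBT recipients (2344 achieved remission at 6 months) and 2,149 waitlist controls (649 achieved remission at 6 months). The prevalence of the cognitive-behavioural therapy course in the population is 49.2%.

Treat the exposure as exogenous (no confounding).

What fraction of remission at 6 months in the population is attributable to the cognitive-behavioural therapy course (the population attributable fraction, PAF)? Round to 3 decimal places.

p₁ = P(outcome | exposed) = 2344/2952 = 0.79404
p₀ = P(outcome | unexposed) = 649/2149 = 0.302
Overall risk P(Y=1) = π·p₁ + (1−π)·p₀ = 0.492×0.79404 + 0.508×0.302 = 0.54408.
Under exogeneity, PAF = [P(Y=1) − p₀] / P(Y=1).
PAF = (0.54408 − 0.302) / 0.54408 ≈ 0.4449

PAF ≈ 0.445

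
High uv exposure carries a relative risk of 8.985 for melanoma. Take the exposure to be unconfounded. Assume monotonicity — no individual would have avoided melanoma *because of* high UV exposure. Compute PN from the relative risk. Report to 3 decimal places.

PN ≈ 0.889

Under exogeneity and monotonicity, PN = (RR − 1) / RR = 1 − 1/RR.
PN = (8.985 − 1) / 8.985 = 7.985 / 8.985 ≈ 0.8887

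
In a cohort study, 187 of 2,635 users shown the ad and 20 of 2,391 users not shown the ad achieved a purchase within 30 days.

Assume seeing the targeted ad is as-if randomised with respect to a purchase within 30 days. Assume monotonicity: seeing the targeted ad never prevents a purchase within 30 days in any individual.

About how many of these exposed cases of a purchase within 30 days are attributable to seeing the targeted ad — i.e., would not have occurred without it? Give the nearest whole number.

p₁ = P(outcome | exposed) = 187/2635 = 0.070968
p₀ = P(outcome | unexposed) = 20/2391 = 0.0083647
PN = (p₁ − p₀)/p₁ = (0.070968 − 0.0083647) / 0.070968 ≈ 0.88213.
Attributable cases ≈ PN × (exposed cases) = 0.88213 × 187 ≈ 164.96.

about 165 cases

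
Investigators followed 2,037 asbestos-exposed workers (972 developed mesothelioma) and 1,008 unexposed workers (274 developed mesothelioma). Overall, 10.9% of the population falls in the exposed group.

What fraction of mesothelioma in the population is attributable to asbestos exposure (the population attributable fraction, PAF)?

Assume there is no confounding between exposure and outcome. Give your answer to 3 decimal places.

p₁ = P(outcome | exposed) = 972/2037 = 0.47717
p₀ = P(outcome | unexposed) = 274/1008 = 0.27183
Overall risk P(Y=1) = π·p₁ + (1−π)·p₀ = 0.109×0.47717 + 0.891×0.27183 = 0.29421.
Under exogeneity, PAF = [P(Y=1) − p₀] / P(Y=1).
PAF = (0.29421 − 0.27183) / 0.29421 ≈ 0.0761

PAF ≈ 0.076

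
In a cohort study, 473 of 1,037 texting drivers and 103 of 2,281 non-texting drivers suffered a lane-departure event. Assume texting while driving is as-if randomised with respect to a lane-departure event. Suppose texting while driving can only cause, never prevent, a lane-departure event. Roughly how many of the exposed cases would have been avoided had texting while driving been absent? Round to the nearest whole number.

about 426 cases

p₁ = P(outcome | exposed) = 473/1037 = 0.45612
p₀ = P(outcome | unexposed) = 103/2281 = 0.045156
PN = (p₁ − p₀)/p₁ = (0.45612 − 0.045156) / 0.45612 ≈ 0.90100.
Attributable cases ≈ PN × (exposed cases) = 0.90100 × 473 ≈ 426.17.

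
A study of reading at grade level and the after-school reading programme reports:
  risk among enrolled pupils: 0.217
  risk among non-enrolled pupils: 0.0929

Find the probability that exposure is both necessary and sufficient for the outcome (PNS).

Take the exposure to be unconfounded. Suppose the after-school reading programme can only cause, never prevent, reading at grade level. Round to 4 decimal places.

PNS ≈ 0.1241

Let p₁ = 0.217, p₀ = 0.0929.
Under exogeneity and monotonicity, PNS = p₁ − p₀.
PNS = 0.217 − 0.0929 = 0.1241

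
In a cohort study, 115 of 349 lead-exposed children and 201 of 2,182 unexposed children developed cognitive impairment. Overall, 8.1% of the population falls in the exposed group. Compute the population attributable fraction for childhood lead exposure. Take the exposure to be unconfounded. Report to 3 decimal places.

PAF ≈ 0.173

p₁ = P(outcome | exposed) = 115/349 = 0.32951
p₀ = P(outcome | unexposed) = 201/2182 = 0.092117
Overall risk P(Y=1) = π·p₁ + (1−π)·p₀ = 0.081×0.32951 + 0.919×0.092117 = 0.11135.
Under exogeneity, PAF = [P(Y=1) − p₀] / P(Y=1).
PAF = (0.11135 − 0.092117) / 0.11135 ≈ 0.1727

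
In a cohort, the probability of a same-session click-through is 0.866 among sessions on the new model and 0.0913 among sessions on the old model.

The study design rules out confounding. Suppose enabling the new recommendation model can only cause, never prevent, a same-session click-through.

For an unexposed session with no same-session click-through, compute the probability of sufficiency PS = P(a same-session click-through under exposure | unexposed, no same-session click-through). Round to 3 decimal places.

PS ≈ 0.853

Let p₁ = 0.866, p₀ = 0.0913.
Under exogeneity and monotonicity, PS = (p₁ − p₀) / (1 − p₀).
PS = (0.866 − 0.0913) / (1 − 0.0913) = 0.7747 / 0.9087 ≈ 0.8525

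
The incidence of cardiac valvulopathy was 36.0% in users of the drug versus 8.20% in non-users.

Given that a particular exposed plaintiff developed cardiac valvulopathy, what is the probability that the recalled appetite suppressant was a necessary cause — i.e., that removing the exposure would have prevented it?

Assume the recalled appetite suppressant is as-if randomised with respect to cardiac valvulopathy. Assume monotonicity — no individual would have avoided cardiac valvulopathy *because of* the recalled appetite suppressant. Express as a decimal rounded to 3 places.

PN ≈ 0.772

p₁ = 0.36, p₀ = 0.082.
Under exogeneity and monotonicity, PN = (p₁ − p₀) / p₁.
PN = (0.36 − 0.082) / 0.36 = 0.278 / 0.36 ≈ 0.7722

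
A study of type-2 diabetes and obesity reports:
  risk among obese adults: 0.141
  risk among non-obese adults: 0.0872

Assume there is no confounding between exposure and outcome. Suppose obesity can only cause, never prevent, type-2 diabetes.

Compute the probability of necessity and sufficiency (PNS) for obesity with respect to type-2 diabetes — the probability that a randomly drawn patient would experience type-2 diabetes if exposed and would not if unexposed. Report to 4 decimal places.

Let p₁ = 0.141, p₀ = 0.0872.
Under exogeneity and monotonicity, PNS = p₁ − p₀.
PNS = 0.141 − 0.0872 = 0.0538

PNS ≈ 0.0538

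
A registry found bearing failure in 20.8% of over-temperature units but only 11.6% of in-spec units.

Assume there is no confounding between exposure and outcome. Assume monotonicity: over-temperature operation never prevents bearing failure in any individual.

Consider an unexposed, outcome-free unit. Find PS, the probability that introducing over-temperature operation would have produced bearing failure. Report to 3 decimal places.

p₁ = 0.208, p₀ = 0.116.
Under exogeneity and monotonicity, PS = (p₁ − p₀) / (1 − p₀).
PS = (0.208 − 0.116) / (1 − 0.116) = 0.092 / 0.884 ≈ 0.1041

PS ≈ 0.104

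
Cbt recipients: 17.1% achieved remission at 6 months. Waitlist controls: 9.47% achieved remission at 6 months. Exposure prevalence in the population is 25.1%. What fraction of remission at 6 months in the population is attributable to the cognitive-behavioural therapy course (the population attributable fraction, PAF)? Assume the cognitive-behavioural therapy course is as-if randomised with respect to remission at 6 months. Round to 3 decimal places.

p₁ = 0.171, p₀ = 0.0947.
Overall risk P(Y=1) = π·p₁ + (1−π)·p₀ = 0.251×0.171 + 0.749×0.0947 = 0.11385.
Under exogeneity, PAF = [P(Y=1) − p₀] / P(Y=1).
PAF = (0.11385 − 0.0947) / 0.11385 ≈ 0.1682

PAF ≈ 0.168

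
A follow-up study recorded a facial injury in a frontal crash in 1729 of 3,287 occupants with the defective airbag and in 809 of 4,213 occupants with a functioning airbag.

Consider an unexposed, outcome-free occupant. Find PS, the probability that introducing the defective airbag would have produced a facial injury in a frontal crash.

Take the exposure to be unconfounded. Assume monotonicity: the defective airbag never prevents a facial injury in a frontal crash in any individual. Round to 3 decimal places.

PS ≈ 0.413

p₁ = P(outcome | exposed) = 1729/3287 = 0.52601
p₀ = P(outcome | unexposed) = 809/4213 = 0.19202
Under exogeneity and monotonicity, PS = (p₁ − p₀) / (1 − p₀).
PS = (0.52601 − 0.19202) / (1 − 0.19202) = 0.33399 / 0.80798 ≈ 0.4134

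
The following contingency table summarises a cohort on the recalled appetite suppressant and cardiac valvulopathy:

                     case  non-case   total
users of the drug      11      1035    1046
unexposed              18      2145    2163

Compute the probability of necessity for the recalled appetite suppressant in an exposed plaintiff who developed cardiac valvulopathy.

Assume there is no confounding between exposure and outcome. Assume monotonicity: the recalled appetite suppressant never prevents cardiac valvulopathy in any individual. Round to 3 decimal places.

PN ≈ 0.209

p₁ = P(outcome | exposed) = 11/1046 = 0.010516
p₀ = P(outcome | unexposed) = 18/2163 = 0.0083218
Under exogeneity and monotonicity, PN = (p₁ − p₀)/p₁.
PN = (0.010516 − 0.0083218) / 0.010516 ≈ 0.2087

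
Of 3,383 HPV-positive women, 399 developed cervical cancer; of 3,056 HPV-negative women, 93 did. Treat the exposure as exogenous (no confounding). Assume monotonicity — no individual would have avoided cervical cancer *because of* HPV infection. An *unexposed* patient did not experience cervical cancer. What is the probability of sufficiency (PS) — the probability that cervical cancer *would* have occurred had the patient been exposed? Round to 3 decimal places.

PS ≈ 0.090

p₁ = P(outcome | exposed) = 399/3383 = 0.11794
p₀ = P(outcome | unexposed) = 93/3056 = 0.030432
Under exogeneity and monotonicity, PS = (p₁ − p₀) / (1 − p₀).
PS = (0.11794 − 0.030432) / (1 − 0.030432) = 0.087511 / 0.96957 ≈ 0.0903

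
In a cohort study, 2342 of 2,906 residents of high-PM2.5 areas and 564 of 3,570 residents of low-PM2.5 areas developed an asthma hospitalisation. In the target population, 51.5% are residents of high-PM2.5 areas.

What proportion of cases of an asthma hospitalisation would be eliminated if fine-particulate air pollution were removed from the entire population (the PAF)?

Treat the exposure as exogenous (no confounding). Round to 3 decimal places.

PAF ≈ 0.679

p₁ = P(outcome | exposed) = 2342/2906 = 0.80592
p₀ = P(outcome | unexposed) = 564/3570 = 0.15798
Overall risk P(Y=1) = π·p₁ + (1−π)·p₀ = 0.515×0.80592 + 0.485×0.15798 = 0.49167.
Under exogeneity, PAF = [P(Y=1) − p₀] / P(Y=1).
PAF = (0.49167 − 0.15798) / 0.49167 ≈ 0.6787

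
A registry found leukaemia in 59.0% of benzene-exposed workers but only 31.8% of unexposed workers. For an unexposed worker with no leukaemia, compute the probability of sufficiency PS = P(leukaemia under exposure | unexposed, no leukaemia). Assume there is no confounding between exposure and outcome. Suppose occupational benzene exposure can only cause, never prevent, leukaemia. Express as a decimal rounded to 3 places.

PS ≈ 0.399

p₁ = 0.59, p₀ = 0.318.
Under exogeneity and monotonicity, PS = (p₁ − p₀) / (1 − p₀).
PS = (0.59 − 0.318) / (1 − 0.318) = 0.272 / 0.682 ≈ 0.3988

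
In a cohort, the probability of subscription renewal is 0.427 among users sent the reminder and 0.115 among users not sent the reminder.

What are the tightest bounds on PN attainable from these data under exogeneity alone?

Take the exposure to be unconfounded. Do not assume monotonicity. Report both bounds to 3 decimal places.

Let p₁ = 0.427, p₀ = 0.115.
Under exogeneity alone the bounds on PN are max{0,(p₁−p₀)/p₁} ≤ PN ≤ min{1,(1−p₀)/p₁}.
  lower = (p₁ − p₀)/p₁ = 0.312 / 0.427 ≈ 0.7307
  upper = min{1, (1 − p₀)/p₁} = 0.885 / 0.427 ≈ 2.0726 → capped at 1

0.731 ≤ PN ≤ 1.000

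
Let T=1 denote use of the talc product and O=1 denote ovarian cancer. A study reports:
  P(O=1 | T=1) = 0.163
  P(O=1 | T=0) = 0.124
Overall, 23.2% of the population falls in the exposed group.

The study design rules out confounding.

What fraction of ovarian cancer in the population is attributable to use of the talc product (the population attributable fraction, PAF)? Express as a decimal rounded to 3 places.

PAF ≈ 0.068

Let p₁ = 0.163, p₀ = 0.124.
Overall risk P(Y=1) = π·p₁ + (1−π)·p₀ = 0.232×0.163 + 0.768×0.124 = 0.13305.
Under exogeneity, PAF = [P(Y=1) − p₀] / P(Y=1).
PAF = (0.13305 − 0.124) / 0.13305 ≈ 0.0680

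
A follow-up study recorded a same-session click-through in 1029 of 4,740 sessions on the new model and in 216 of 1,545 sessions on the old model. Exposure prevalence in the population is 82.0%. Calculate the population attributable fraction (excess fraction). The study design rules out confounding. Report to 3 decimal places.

PAF ≈ 0.312

p₁ = P(outcome | exposed) = 1029/4740 = 0.21709
p₀ = P(outcome | unexposed) = 216/1545 = 0.13981
Overall risk P(Y=1) = π·p₁ + (1−π)·p₀ = 0.82×0.21709 + 0.18×0.13981 = 0.20318.
Under exogeneity, PAF = [P(Y=1) − p₀] / P(Y=1).
PAF = (0.20318 − 0.13981) / 0.20318 ≈ 0.3119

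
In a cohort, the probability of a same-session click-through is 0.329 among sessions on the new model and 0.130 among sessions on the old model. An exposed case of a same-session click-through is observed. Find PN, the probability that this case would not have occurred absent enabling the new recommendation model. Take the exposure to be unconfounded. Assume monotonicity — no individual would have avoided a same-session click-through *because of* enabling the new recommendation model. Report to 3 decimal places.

PN ≈ 0.605

Let p₁ = 0.329, p₀ = 0.13.
Under exogeneity and monotonicity, PN = (p₁ − p₀) / p₁.
PN = (0.329 − 0.13) / 0.329 = 0.199 / 0.329 ≈ 0.6049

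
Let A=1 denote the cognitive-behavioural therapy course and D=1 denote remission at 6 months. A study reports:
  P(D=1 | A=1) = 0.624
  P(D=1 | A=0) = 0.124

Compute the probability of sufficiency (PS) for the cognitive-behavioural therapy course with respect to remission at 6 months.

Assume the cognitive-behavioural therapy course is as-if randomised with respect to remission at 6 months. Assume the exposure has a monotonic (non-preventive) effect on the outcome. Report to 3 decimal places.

PS ≈ 0.571

Let p₁ = 0.624, p₀ = 0.124.
Under exogeneity and monotonicity, PS = (p₁ − p₀) / (1 − p₀).
PS = (0.624 − 0.124) / (1 − 0.124) = 0.5 / 0.876 ≈ 0.5708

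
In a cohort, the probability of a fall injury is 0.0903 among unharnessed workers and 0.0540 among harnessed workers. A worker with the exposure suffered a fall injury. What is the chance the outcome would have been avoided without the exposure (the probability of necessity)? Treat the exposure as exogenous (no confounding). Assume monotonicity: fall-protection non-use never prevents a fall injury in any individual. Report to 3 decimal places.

PN ≈ 0.402

Let p₁ = 0.0903, p₀ = 0.054.
Under exogeneity and monotonicity, PN = (p₁ − p₀) / p₁.
PN = (0.0903 − 0.054) / 0.0903 = 0.0363 / 0.0903 ≈ 0.4020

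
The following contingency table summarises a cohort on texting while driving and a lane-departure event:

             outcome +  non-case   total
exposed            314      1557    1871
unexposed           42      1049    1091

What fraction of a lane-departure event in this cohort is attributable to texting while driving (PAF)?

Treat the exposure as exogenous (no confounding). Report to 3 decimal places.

PAF ≈ 0.680

p₁ = P(outcome | exposed) = 314/1871 = 0.16782
p₀ = P(outcome | unexposed) = 42/1091 = 0.038497
Exposure prevalence π = 1871/2962 = 0.63167; overall risk P(Y=1) = 0.12019.
Under exogeneity, PAF = [P(Y=1) − p₀]/P(Y=1).
PAF = (0.12019 − 0.038497) / 0.12019 ≈ 0.6797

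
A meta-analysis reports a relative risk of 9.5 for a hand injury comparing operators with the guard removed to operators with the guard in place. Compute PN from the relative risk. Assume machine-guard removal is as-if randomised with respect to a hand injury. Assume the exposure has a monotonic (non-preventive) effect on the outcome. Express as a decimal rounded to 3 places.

PN ≈ 0.895

Under exogeneity and monotonicity, PN = (RR − 1) / RR = 1 − 1/RR.
PN = (9.5 − 1) / 9.5 = 8.5 / 9.5 ≈ 0.8947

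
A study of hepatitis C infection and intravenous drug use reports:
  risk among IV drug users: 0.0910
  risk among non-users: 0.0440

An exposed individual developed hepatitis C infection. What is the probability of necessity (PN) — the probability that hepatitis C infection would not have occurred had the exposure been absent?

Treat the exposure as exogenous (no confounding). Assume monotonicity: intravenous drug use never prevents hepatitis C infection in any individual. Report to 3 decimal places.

Let p₁ = 0.091, p₀ = 0.044.
Under exogeneity and monotonicity, PN = (p₁ − p₀) / p₁.
PN = (0.091 − 0.044) / 0.091 = 0.047 / 0.091 ≈ 0.5165

PN ≈ 0.516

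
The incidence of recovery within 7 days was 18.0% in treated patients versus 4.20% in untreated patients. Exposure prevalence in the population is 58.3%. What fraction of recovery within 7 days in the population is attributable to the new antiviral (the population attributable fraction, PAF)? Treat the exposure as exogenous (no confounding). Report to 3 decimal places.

PAF ≈ 0.657

p₁ = 0.18, p₀ = 0.042.
Overall risk P(Y=1) = π·p₁ + (1−π)·p₀ = 0.583×0.18 + 0.417×0.042 = 0.12245.
Under exogeneity, PAF = [P(Y=1) − p₀] / P(Y=1).
PAF = (0.12245 − 0.042) / 0.12245 ≈ 0.6570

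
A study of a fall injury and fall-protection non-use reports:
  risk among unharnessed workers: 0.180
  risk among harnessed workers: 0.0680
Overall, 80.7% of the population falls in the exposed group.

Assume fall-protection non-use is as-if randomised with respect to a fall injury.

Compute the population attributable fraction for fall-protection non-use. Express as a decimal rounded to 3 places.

Let p₁ = 0.18, p₀ = 0.068.
Overall risk P(Y=1) = π·p₁ + (1−π)·p₀ = 0.807×0.18 + 0.193×0.068 = 0.15838.
Under exogeneity, PAF = [P(Y=1) − p₀] / P(Y=1).
PAF = (0.15838 − 0.068) / 0.15838 ≈ 0.5707

PAF ≈ 0.571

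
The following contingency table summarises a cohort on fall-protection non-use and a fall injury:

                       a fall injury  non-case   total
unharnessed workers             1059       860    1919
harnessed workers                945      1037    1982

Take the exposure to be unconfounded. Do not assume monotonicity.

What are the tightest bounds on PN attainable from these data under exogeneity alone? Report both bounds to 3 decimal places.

0.136 ≤ PN ≤ 0.948

p₁ = P(outcome | exposed) = 1059/1919 = 0.55185
p₀ = P(outcome | unexposed) = 945/1982 = 0.47679
Under exogeneity alone the bounds on PN are max{0,(p₁−p₀)/p₁} ≤ PN ≤ min{1,(1−p₀)/p₁}.
  lower = (p₁ − p₀)/p₁ = 0.075059 / 0.55185 ≈ 0.1360
  upper = min{1, (1 − p₀)/p₁} = 0.52321 / 0.55185 ≈ 0.9481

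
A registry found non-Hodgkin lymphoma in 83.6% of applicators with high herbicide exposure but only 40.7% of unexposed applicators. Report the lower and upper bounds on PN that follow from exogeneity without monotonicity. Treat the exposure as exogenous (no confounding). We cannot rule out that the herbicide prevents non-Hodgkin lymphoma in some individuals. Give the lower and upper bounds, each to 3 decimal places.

0.513 ≤ PN ≤ 0.709

p₁ = 0.836, p₀ = 0.407.
Under exogeneity alone the bounds on PN are max{0,(p₁−p₀)/p₁} ≤ PN ≤ min{1,(1−p₀)/p₁}.
  lower = (p₁ − p₀)/p₁ = 0.429 / 0.836 ≈ 0.5132
  upper = min{1, (1 − p₀)/p₁} = 0.593 / 0.836 ≈ 0.7093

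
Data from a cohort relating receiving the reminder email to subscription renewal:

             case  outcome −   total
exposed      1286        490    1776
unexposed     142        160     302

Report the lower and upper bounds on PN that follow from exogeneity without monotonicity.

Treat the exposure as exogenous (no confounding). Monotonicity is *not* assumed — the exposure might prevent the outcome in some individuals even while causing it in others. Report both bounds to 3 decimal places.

0.351 ≤ PN ≤ 0.732

p₁ = P(outcome | exposed) = 1286/1776 = 0.7241
p₀ = P(outcome | unexposed) = 142/302 = 0.4702
Under exogeneity alone the bounds on PN are max{0,(p₁−p₀)/p₁} ≤ PN ≤ min{1,(1−p₀)/p₁}.
  lower = (p₁ − p₀)/p₁ = 0.2539 / 0.7241 ≈ 0.3506
  upper = min{1, (1 − p₀)/p₁} = 0.5298 / 0.7241 ≈ 0.7317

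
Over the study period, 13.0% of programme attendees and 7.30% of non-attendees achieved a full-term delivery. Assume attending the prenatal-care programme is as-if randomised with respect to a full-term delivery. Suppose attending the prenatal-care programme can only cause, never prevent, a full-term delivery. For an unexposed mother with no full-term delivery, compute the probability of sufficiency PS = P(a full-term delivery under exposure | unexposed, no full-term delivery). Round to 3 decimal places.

PS ≈ 0.061

p₁ = 0.13, p₀ = 0.073.
Under exogeneity and monotonicity, PS = (p₁ − p₀) / (1 − p₀).
PS = (0.13 − 0.073) / (1 − 0.073) = 0.057 / 0.927 ≈ 0.0615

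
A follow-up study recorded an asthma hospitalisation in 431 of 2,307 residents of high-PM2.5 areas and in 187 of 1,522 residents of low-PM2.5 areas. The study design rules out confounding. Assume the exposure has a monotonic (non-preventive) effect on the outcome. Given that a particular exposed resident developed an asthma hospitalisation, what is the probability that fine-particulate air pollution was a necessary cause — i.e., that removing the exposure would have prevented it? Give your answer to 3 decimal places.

p₁ = P(outcome | exposed) = 431/2307 = 0.18682
p₀ = P(outcome | unexposed) = 187/1522 = 0.12286
Under exogeneity and monotonicity, PN = (p₁ − p₀) / p₁.
PN = (0.18682 − 0.12286) / 0.18682 = 0.063958 / 0.18682 ≈ 0.3423

PN ≈ 0.342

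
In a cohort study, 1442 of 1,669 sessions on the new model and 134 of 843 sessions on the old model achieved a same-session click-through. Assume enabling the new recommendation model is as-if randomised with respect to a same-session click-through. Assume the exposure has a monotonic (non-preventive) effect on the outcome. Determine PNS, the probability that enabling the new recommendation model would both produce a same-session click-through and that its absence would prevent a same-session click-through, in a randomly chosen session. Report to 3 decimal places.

PNS ≈ 0.705

p₁ = P(outcome | exposed) = 1442/1669 = 0.86399
p₀ = P(outcome | unexposed) = 134/843 = 0.15896
Under exogeneity and monotonicity, PNS = p₁ − p₀.
PNS = 0.86399 − 0.15896 = 0.70503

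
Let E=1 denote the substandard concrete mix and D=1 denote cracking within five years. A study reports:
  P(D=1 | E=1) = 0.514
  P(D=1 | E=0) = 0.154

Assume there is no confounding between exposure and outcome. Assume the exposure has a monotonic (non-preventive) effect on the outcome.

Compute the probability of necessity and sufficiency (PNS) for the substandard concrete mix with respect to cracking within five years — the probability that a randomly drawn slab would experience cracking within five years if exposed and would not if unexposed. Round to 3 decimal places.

PNS ≈ 0.360

Let p₁ = 0.514, p₀ = 0.154.
Under exogeneity and monotonicity, PNS = p₁ − p₀.
PNS = 0.514 − 0.154 = 0.36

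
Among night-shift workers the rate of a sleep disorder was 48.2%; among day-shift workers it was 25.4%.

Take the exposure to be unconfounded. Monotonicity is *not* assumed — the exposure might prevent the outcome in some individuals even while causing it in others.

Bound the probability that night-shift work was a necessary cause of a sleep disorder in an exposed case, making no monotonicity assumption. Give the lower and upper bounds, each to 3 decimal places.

p₁ = 0.482, p₀ = 0.254.
Under exogeneity alone the bounds on PN are max{0,(p₁−p₀)/p₁} ≤ PN ≤ min{1,(1−p₀)/p₁}.
  lower = (p₁ − p₀)/p₁ = 0.228 / 0.482 ≈ 0.4730
  upper = min{1, (1 − p₀)/p₁} = 0.746 / 0.482 ≈ 1.5477 → capped at 1

0.473 ≤ PN ≤ 1.000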